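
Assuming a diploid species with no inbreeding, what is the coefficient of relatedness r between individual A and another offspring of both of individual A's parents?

0.5

Each parent–offspring link contributes a factor of 1/2, and independent paths through distinct common ancestors add.
Full sibs share both parents — two paths of length 2: r = 2·(1/2)^2 = 1/2.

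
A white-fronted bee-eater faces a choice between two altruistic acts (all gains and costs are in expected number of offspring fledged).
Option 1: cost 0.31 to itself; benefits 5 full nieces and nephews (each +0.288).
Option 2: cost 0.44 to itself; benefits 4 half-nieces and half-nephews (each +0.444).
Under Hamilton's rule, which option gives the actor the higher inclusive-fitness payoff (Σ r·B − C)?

Option 1: r to a full niece or nephew = 0.25.
Option 1: Σ r·B − C = (5·0.25·0.288) − 0.31 = 0.05.
Option 2: r to a half-niece or half-nephew = 0.125.
Option 2: Σ r·B − C = (4·0.125·0.444) − 0.44 = -0.218.
Option 1 has the higher net inclusive-fitness payoff.

Option 1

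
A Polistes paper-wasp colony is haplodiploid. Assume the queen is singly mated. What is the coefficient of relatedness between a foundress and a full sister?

0.75

Haplodiploid full sisters inherit their father's entire haploid genome identically (contributing 1/2) and on average half of their mother's contribution (1/2 · 1/2 = 1/4); r = 1/2 + 1/4 = 3/4.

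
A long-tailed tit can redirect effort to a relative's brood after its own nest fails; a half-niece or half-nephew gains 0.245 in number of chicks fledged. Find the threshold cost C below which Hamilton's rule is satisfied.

r to a half-niece or half-nephew = 0.125 (half-aunt/uncle↔niece/nephew: one path of length 3: r = (1/2)^3 = 1/8).
Hamilton's rule: n·r·B > C, so the trait is favored while C < n·r·B = 1·0.125·0.245 = 0.030625.

0.030625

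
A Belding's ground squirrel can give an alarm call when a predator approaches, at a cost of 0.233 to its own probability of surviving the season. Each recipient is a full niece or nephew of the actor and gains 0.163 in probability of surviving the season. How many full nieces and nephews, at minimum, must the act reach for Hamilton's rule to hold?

r to a full niece or nephew = 0.25 (full aunt/uncle↔niece/nephew: two paths of length 3 through the shared grandparent pair: r = 2·(1/2)^3 = 1/4).
Hamilton's rule: n·r·B > C  ⇒  n > C/(r·B) = 0.233/(0.25·0.163) = 5.718.
The smallest integer exceeding 5.718 is 6.

6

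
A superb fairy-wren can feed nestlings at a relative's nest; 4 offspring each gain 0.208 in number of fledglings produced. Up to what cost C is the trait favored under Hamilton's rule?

0.416

r to an offspring = 0.5 (one parent–offspring link: r = (1/2)^1 = 1/2).
Hamilton's rule: n·r·B > C, so the trait is favored while C < n·r·B = 4·0.5·0.208 = 0.416.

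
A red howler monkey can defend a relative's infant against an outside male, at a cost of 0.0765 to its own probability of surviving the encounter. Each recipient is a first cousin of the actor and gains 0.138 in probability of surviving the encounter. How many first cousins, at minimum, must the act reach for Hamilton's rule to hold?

5

r to a first cousin = 0.125 (first cousins share one grandparent pair — two paths of length 4: r = 2·(1/2)^4 = 1/8).
Hamilton's rule: n·r·B > C  ⇒  n > C/(r·B) = 0.0765/(0.125·0.138) = 4.435.
The smallest integer exceeding 4.435 is 5.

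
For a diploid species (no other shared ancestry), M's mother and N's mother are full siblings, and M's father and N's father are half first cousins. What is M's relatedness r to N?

0.140625

Wright's path rule: contributions from independent ancestry routes add.
M and N are related in two ways: first cousins through their mothers (r = 1/8) and half second cousins through their fathers (r = 1/64).
r = 1/8 + 1/64 = 0.140625.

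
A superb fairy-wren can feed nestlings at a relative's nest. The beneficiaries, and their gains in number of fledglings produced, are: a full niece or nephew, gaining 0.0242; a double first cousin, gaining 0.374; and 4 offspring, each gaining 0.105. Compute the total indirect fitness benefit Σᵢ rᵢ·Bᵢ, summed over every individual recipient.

0.30955

r to a full niece or nephew = 0.25 (full aunt/uncle↔niece/nephew: two paths of length 3 through the shared grandparent pair: r = 2·(1/2)^3 = 1/4).
r to a double first cousin = 0.25 (double first cousins share both grandparent pairs — four paths of length 4: r = 4·(1/2)^4 = 1/4).
r to an offspring = 1/2 (one parent–offspring link: r = (1/2)^1 = 1/2).
Summing one r·B term per recipient: 1·0.25·0.0242 + 1·0.25·0.374 + 4·0.5·0.105 = 0.30955.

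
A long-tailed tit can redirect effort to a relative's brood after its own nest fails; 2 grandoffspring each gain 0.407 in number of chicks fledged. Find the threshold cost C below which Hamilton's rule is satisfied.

r to a grandoffspring = 1/4 (two parent–offspring links: r = (1/2)^2 = 1/4).
Hamilton's rule: n·r·B > C, so the trait is favored while C < n·r·B = 2·0.25·0.407 = 0.2035.

0.2035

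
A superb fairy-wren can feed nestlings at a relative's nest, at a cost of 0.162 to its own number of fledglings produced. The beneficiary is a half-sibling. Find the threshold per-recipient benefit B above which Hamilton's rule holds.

r to a half-sibling = 1/4 (half-sibs share one parent — one path of length 2: r = (1/2)^2 = 1/4).
Hamilton's rule with n recipients of equal r: n·r·B > C, so B > C/(n·r) = 0.162/(1·0.25) = 0.648.

0.648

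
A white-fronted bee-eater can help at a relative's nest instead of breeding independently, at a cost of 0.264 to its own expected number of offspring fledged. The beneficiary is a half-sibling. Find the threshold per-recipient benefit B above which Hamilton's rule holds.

r to a half-sibling = 1/4 (half-sibs share one parent — one path of length 2: r = (1/2)^2 = 1/4).
Hamilton's rule with n recipients of equal r: n·r·B > C, so B > C/(n·r) = 0.264/(1·0.25) = 1.056.

1.056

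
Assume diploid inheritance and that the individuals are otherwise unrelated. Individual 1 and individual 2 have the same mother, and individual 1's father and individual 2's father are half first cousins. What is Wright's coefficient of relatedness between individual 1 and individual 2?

Wright's path rule: contributions from independent ancestry routes add.
Individual 1 and individual 2 are related in two ways: half-sibs through their shared mother (r = 1/4) and half second cousins through their fathers (r = 1/64).
r = 1/4 + 1/64 = 17/64 = 0.265625.

0.265625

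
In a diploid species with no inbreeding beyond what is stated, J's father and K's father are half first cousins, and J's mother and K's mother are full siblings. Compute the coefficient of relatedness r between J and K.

0.140625

Independent pedigree routes through distinct common ancestors add.
J and K are related in two ways: half second cousins through their fathers (r = 1/64) and first cousins through their mothers (r = 1/8).
r = 1/64 + 1/8 = 9/64 = 0.140625.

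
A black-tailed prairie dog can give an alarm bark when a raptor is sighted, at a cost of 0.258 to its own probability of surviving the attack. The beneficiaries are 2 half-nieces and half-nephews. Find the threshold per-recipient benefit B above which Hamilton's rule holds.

r to a half-niece or half-nephew = 1/8 (half-aunt/uncle↔niece/nephew: one path of length 3: r = (1/2)^3 = 1/8).
Hamilton's rule with n recipients of equal r: n·r·B > C, so B > C/(n·r) = 0.258/(2·0.125) = 1.032.

1.032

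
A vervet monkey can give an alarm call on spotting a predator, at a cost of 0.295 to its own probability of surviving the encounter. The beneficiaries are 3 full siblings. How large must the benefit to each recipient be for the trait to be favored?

0.1967

r to a full sibling = 0.5 (full sibs share both parents — two paths of length 2: r = 2·(1/2)^2 = 1/2).
Hamilton's rule with n recipients of equal r: n·r·B > C, so B > C/(n·r) = 0.295/(3·0.5) = 0.1967.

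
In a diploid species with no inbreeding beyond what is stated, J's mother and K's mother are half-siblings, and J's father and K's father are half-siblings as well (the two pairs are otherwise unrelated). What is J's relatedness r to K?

0.125

With two independent routes of shared ancestry, r is the sum of the two contributions.
J and K are related in two ways: half first cousins through their mothers (r = 1/16) and half first cousins through their fathers (r = 1/16).
r = 1/16 + 1/16 = 1/8 = 0.125.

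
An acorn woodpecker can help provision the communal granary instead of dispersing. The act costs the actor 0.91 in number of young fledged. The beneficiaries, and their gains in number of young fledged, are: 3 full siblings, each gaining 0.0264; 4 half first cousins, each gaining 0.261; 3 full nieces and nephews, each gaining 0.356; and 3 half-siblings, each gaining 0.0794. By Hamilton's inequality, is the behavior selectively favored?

No

Hamilton's rule: the trait is favored when the sum of r·B over every recipient exceeds the actor's cost C.
r to a full sibling = 0.5 (full sibs share both parents — two paths of length 2: r = 2·(1/2)^2 = 1/2).
r to a half first cousin = 1/16 (half first cousins share one grandparent — one path of length 4: r = (1/2)^4 = 1/16).
r to a full niece or nephew = 1/4 (full aunt/uncle↔niece/nephew: two paths of length 3 through the shared grandparent pair: r = 2·(1/2)^3 = 1/4).
r to a half-sibling = 0.25 (half-sibs share one parent — one path of length 2: r = (1/2)^2 = 1/4).
Summing one r·B term per recipient: 3·0.5·0.0264 + 4·0.0625·0.261 + 3·0.25·0.356 + 3·0.25·0.0794 = 0.4314.
0.4314 < 0.91: the indirect benefit is less than the cost.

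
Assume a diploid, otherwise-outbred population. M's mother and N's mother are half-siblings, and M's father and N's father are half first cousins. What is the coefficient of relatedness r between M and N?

Independent pedigree routes through distinct common ancestors add.
M and N are related in two ways: half first cousins through their mothers (r = 1/16) and half second cousins through their fathers (r = 1/64).
r = 1/16 + 1/64 = 0.078125.

0.078125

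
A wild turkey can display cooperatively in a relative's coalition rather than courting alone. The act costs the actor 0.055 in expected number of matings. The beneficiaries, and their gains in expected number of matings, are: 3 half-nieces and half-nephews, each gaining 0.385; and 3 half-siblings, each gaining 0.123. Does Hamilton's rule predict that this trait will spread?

Yes

Hamilton's rule: the trait is favored when the sum of r·B over every recipient exceeds the actor's cost C.
r to a half-niece or half-nephew = 1/8 (half-aunt/uncle↔niece/nephew: one path of length 3: r = (1/2)^3 = 1/8).
r to a half-sibling = 0.25 (half-sibs share one parent — one path of length 2: r = (1/2)^2 = 1/4).
Summing one r·B term per recipient: 3·0.125·0.385 + 3·0.25·0.123 = 0.236625.
0.236625 > 0.055: the indirect benefit exceeds the cost.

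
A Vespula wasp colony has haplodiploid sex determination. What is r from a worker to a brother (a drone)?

0.25

Her haploid brother carries none of their father's genes and a random half of their mother's genome; that half matches the maternal half of her own genome with probability 1/2: r = 1/2 · 1/2 = 1/4.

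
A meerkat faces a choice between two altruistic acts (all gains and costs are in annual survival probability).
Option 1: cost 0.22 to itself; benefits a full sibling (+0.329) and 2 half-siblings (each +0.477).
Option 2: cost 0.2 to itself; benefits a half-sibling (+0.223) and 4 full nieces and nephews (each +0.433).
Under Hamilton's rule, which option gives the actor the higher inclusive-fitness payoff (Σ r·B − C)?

Option 1: r to a full sibling = 0.5.
Option 1: r to a half-sibling = 0.25.
Option 1: Σ r·B − C = (1·0.5·0.329 + 2·0.25·0.477) − 0.22 = 0.183.
Option 2: r to a half-sibling = 0.25.
Option 2: r to a full niece or nephew = 0.25.
Option 2: Σ r·B − C = (1·0.25·0.223 + 4·0.25·0.433) − 0.2 = 0.28875.
Option 2 has the higher net inclusive-fitness payoff.

Option 2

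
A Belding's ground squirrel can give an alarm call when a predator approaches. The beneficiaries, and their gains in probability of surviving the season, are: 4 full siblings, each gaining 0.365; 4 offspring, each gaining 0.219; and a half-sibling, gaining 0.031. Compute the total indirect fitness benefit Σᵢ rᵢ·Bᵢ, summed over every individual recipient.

1.17575

r to a full sibling = 1/2 (full sibs share both parents — two paths of length 2: r = 2·(1/2)^2 = 1/2).
r to an offspring = 0.5 (one parent–offspring link: r = (1/2)^1 = 1/2).
r to a half-sibling = 0.25 (half-sibs share one parent — one path of length 2: r = (1/2)^2 = 1/4).
Summing one r·B term per recipient: 4·0.5·0.365 + 4·0.5·0.219 + 1·0.25·0.031 = 1.17575.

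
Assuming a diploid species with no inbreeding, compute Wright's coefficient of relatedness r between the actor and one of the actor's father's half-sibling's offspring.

0.0625

Each parent–offspring link contributes a factor of 1/2, and independent paths through distinct common ancestors add.
Half first cousins share one grandparent — one path of length 4: r = (1/2)^4 = 1/16.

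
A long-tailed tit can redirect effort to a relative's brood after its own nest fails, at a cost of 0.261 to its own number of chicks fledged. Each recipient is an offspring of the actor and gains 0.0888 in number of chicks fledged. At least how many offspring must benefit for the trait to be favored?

6

r to an offspring = 0.5 (one parent–offspring link: r = (1/2)^1 = 1/2).
Hamilton's rule: n·r·B > C  ⇒  n > C/(r·B) = 0.261/(0.5·0.0888) = 5.878.
The smallest integer exceeding 5.878 is 6.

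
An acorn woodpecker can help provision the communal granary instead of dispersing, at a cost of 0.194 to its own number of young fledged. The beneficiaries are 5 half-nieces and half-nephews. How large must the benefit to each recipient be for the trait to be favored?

r to a half-niece or half-nephew = 0.125 (half-aunt/uncle↔niece/nephew: one path of length 3: r = (1/2)^3 = 1/8).
Hamilton's rule with n recipients of equal r: n·r·B > C, so B > C/(n·r) = 0.194/(5·0.125) = 0.3104.

0.3104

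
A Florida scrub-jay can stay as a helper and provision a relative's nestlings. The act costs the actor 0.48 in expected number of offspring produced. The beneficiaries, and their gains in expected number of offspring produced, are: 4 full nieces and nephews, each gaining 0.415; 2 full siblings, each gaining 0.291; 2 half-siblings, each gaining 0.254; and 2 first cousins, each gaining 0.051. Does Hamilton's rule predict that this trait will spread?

Yes

Hamilton's rule: the trait is favored when the sum of r·B over every recipient exceeds the actor's cost C.
r to a full niece or nephew = 1/4 (full aunt/uncle↔niece/nephew: two paths of length 3 through the shared grandparent pair: r = 2·(1/2)^3 = 1/4).
r to a full sibling = 0.5 (full sibs share both parents — two paths of length 2: r = 2·(1/2)^2 = 1/2).
r to a half-sibling = 1/4 (half-sibs share one parent — one path of length 2: r = (1/2)^2 = 1/4).
r to a first cousin = 1/8 (first cousins share one grandparent pair — two paths of length 4: r = 2·(1/2)^4 = 1/8).
Summing one r·B term per recipient: 4·0.25·0.415 + 2·0.5·0.291 + 2·0.25·0.254 + 2·0.125·0.051 = 0.84575.
0.84575 > 0.48: the indirect benefit exceeds the cost.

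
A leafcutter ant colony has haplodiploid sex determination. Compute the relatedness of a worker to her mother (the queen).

One meiotic link between diploid queen and diploid daughter: r = 1/2.

0.5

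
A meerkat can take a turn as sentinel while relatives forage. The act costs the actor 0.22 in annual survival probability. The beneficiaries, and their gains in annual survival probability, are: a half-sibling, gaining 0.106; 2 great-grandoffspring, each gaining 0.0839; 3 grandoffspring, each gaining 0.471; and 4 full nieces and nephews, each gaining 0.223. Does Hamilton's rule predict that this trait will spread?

Yes

Hamilton's rule: the trait is favored when the sum of r·B over every recipient exceeds the actor's cost C.
r to a half-sibling = 0.25 (half-sibs share one parent — one path of length 2: r = (1/2)^2 = 1/4).
r to a great-grandoffspring = 1/8 (three parent–offspring links: r = (1/2)^3 = 1/8).
r to a grandoffspring = 0.25 (two parent–offspring links: r = (1/2)^2 = 1/4).
r to a full niece or nephew = 1/4 (full aunt/uncle↔niece/nephew: two paths of length 3 through the shared grandparent pair: r = 2·(1/2)^3 = 1/4).
Summing one r·B term per recipient: 1·0.25·0.106 + 2·0.125·0.0839 + 3·0.25·0.471 + 4·0.25·0.223 = 0.623725.
0.623725 > 0.22: the indirect benefit exceeds the cost.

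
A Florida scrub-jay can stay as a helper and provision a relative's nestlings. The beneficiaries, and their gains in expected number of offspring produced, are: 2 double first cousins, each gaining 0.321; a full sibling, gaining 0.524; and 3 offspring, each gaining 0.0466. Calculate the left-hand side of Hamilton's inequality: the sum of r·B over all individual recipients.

0.4924

r to a double first cousin = 0.25 (double first cousins share both grandparent pairs — four paths of length 4: r = 4·(1/2)^4 = 1/4).
r to a full sibling = 0.5 (full sibs share both parents — two paths of length 2: r = 2·(1/2)^2 = 1/2).
r to an offspring = 0.5 (one parent–offspring link: r = (1/2)^1 = 1/2).
Summing one r·B term per recipient: 2·0.25·0.321 + 1·0.5·0.524 + 3·0.5·0.0466 = 0.4924.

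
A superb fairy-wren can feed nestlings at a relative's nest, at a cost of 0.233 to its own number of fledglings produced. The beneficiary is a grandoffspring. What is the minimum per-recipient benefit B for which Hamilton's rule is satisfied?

r to a grandoffspring = 0.25 (two parent–offspring links: r = (1/2)^2 = 1/4).
Hamilton's rule with n recipients of equal r: n·r·B > C, so B > C/(n·r) = 0.233/(1·0.25) = 0.932.

0.932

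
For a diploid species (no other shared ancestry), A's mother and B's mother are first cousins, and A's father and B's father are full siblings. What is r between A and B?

0.15625

Relatedness sums over independent paths through distinct common ancestors.
A and B are related in two ways: second cousins through their mothers (r = 1/32) and first cousins through their fathers (r = 1/8).
r = 1/32 + 1/8 = 5/32 = 0.15625.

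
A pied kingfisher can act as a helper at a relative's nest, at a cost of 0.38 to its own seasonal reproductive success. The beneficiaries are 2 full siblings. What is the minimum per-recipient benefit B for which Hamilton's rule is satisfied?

r to a full sibling = 0.5 (full sibs share both parents — two paths of length 2: r = 2·(1/2)^2 = 1/2).
Hamilton's rule with n recipients of equal r: n·r·B > C, so B > C/(n·r) = 0.38/(2·0.5) = 0.38.

0.38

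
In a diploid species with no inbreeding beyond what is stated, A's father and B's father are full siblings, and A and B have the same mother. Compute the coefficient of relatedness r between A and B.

With two independent routes of shared ancestry, r is the sum of the two contributions.
A and B are related in two ways: first cousins through their fathers (r = 1/8) and half-sibs through their shared mother (r = 1/4).
r = 1/8 + 1/4 = 3/8 = 0.375.

0.375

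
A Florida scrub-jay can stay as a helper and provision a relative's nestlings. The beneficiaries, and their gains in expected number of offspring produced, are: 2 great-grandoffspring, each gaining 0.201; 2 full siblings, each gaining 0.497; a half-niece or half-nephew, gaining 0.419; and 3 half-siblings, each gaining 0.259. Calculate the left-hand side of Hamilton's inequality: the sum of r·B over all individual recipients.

0.793875

r to a great-grandoffspring = 1/8 (three parent–offspring links: r = (1/2)^3 = 1/8).
r to a full sibling = 0.5 (full sibs share both parents — two paths of length 2: r = 2·(1/2)^2 = 1/2).
r to a half-niece or half-nephew = 0.125 (half-aunt/uncle↔niece/nephew: one path of length 3: r = (1/2)^3 = 1/8).
r to a half-sibling = 1/4 (half-sibs share one parent — one path of length 2: r = (1/2)^2 = 1/4).
Summing one r·B term per recipient: 2·0.125·0.201 + 2·0.5·0.497 + 1·0.125·0.419 + 3·0.25·0.259 = 0.793875.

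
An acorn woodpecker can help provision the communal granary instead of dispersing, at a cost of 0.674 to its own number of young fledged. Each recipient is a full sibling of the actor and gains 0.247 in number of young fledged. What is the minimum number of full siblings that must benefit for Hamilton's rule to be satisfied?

r to a full sibling = 0.5 (full sibs share both parents — two paths of length 2: r = 2·(1/2)^2 = 1/2).
Hamilton's rule: n·r·B > C  ⇒  n > C/(r·B) = 0.674/(0.5·0.247) = 5.457.
The smallest integer exceeding 5.457 is 6.

6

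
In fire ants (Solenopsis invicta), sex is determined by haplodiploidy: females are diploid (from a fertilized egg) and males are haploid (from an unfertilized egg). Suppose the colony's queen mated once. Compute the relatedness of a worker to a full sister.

Haplodiploid full sisters inherit their father's entire haploid genome identically (contributing 1/2) and on average half of their mother's contribution (1/2 · 1/2 = 1/4); r = 1/2 + 1/4 = 3/4.

0.75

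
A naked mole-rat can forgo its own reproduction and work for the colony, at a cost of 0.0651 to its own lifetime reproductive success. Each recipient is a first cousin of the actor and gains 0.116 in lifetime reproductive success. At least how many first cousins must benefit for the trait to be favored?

r to a first cousin = 0.125 (first cousins share one grandparent pair — two paths of length 4: r = 2·(1/2)^4 = 1/8).
Hamilton's rule: n·r·B > C  ⇒  n > C/(r·B) = 0.0651/(0.125·0.116) = 4.49.
The smallest integer exceeding 4.49 is 5.

5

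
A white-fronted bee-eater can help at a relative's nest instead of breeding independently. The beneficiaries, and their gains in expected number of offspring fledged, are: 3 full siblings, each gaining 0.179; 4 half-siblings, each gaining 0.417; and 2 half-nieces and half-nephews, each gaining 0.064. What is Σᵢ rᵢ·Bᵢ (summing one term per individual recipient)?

r to a full sibling = 1/2 (full sibs share both parents — two paths of length 2: r = 2·(1/2)^2 = 1/2).
r to a half-sibling = 1/4 (half-sibs share one parent — one path of length 2: r = (1/2)^2 = 1/4).
r to a half-niece or half-nephew = 0.125 (half-aunt/uncle↔niece/nephew: one path of length 3: r = (1/2)^3 = 1/8).
Summing one r·B term per recipient: 3·0.5·0.179 + 4·0.25·0.417 + 2·0.125·0.064 = 0.7015.

0.7015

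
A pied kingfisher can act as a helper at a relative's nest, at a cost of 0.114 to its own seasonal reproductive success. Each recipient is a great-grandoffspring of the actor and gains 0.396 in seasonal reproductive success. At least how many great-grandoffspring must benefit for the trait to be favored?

3

r to a great-grandoffspring = 0.125 (three parent–offspring links: r = (1/2)^3 = 1/8).
Hamilton's rule: n·r·B > C  ⇒  n > C/(r·B) = 0.114/(0.125·0.396) = 2.303.
The smallest integer exceeding 2.303 is 3.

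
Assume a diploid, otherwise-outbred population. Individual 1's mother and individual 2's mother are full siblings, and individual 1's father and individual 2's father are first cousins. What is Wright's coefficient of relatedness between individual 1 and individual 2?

Relatedness sums over independent paths through distinct common ancestors.
Individual 1 and individual 2 are related in two ways: first cousins through their mothers (r = 1/8) and second cousins through their fathers (r = 1/32).
r = 1/8 + 1/32 = 5/32 = 0.15625.

0.15625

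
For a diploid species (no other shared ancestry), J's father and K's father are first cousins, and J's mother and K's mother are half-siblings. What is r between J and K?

With two independent routes of shared ancestry, r is the sum of the two contributions.
J and K are related in two ways: second cousins through their fathers (r = 1/32) and half first cousins through their mothers (r = 1/16).
r = 1/32 + 1/16 = 0.09375.

0.09375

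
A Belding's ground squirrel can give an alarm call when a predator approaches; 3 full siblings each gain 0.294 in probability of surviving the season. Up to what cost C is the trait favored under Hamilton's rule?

0.441

r to a full sibling = 1/2 (full sibs share both parents — two paths of length 2: r = 2·(1/2)^2 = 1/2).
Hamilton's rule: n·r·B > C, so the trait is favored while C < n·r·B = 3·0.5·0.294 = 0.441.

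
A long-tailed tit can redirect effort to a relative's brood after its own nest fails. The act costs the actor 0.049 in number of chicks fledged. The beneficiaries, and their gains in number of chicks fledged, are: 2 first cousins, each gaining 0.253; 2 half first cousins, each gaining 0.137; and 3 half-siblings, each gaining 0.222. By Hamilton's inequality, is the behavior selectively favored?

Hamilton's rule: the trait is favored when the sum of r·B over every recipient exceeds the actor's cost C.
r to a first cousin = 1/8 (first cousins share one grandparent pair — two paths of length 4: r = 2·(1/2)^4 = 1/8).
r to a half first cousin = 1/16 (half first cousins share one grandparent — one path of length 4: r = (1/2)^4 = 1/16).
r to a half-sibling = 0.25 (half-sibs share one parent — one path of length 2: r = (1/2)^2 = 1/4).
Summing one r·B term per recipient: 2·0.125·0.253 + 2·0.0625·0.137 + 3·0.25·0.222 = 0.246875.
0.246875 > 0.049: the indirect benefit exceeds the cost.

Yes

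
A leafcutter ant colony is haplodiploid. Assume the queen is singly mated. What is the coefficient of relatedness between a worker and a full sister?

0.75

Haplodiploid full sisters inherit their father's entire haploid genome identically (contributing 1/2) and on average half of their mother's contribution (1/2 · 1/2 = 1/4); r = 1/2 + 1/4 = 3/4.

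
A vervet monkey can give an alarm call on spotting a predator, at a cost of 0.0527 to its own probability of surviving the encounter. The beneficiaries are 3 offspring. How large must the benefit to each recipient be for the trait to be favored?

r to an offspring = 1/2 (one parent–offspring link: r = (1/2)^1 = 1/2).
Hamilton's rule with n recipients of equal r: n·r·B > C, so B > C/(n·r) = 0.0527/(3·0.5) = 0.0351.

0.0351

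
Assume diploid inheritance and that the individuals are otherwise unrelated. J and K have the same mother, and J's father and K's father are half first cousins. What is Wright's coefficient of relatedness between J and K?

0.265625

Independent pedigree routes through distinct common ancestors add.
J and K are related in two ways: half-sibs through their shared mother (r = 1/4) and half second cousins through their fathers (r = 1/64).
r = 1/4 + 1/64 = 0.265625.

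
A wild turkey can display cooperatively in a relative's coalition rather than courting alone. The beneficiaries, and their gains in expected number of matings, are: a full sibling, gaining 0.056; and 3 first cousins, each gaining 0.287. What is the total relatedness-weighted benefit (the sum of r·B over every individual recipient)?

0.135625

r to a full sibling = 1/2 (full sibs share both parents — two paths of length 2: r = 2·(1/2)^2 = 1/2).
r to a first cousin = 0.125 (first cousins share one grandparent pair — two paths of length 4: r = 2·(1/2)^4 = 1/8).
Summing one r·B term per recipient: 1·0.5·0.056 + 3·0.125·0.287 = 0.135625.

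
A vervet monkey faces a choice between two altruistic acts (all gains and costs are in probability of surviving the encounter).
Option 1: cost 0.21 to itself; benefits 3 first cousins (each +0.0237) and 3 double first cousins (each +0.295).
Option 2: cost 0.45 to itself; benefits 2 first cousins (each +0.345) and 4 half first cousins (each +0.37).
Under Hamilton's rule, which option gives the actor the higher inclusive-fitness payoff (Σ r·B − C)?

Option 1: r to a first cousin = 0.125.
Option 1: r to a double first cousin = 0.25.
Option 1: Σ r·B − C = (3·0.125·0.0237 + 3·0.25·0.295) − 0.21 = 0.0201375.
Option 2: r to a first cousin = 0.125.
Option 2: r to a half first cousin = 0.0625.
Option 2: Σ r·B − C = (2·0.125·0.345 + 4·0.0625·0.37) − 0.45 = -0.27125.
Option 1 has the higher net inclusive-fitness payoff.

Option 1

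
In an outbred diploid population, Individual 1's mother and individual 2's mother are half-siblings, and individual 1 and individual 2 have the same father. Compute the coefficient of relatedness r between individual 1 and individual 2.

With two independent routes of shared ancestry, r is the sum of the two contributions.
Individual 1 and individual 2 are related in two ways: half first cousins through their mothers (r = 1/16) and half-sibs through their shared father (r = 1/4).
r = 1/16 + 1/4 = 0.3125.

0.3125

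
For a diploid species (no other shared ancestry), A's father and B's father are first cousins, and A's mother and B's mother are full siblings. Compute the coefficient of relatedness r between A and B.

0.15625

Independent pedigree routes through distinct common ancestors add.
A and B are related in two ways: second cousins through their fathers (r = 1/32) and first cousins through their mothers (r = 1/8).
r = 1/32 + 1/8 = 0.15625.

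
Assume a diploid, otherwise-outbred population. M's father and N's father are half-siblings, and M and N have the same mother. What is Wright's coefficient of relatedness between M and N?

Relatedness sums over independent paths through distinct common ancestors.
M and N are related in two ways: half first cousins through their fathers (r = 1/16) and half-sibs through their shared mother (r = 1/4).
r = 1/16 + 1/4 = 5/16 = 0.3125.

0.3125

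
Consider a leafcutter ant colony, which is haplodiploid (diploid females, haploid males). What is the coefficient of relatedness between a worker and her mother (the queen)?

0.5

One meiotic link between diploid queen and diploid daughter: r = 1/2.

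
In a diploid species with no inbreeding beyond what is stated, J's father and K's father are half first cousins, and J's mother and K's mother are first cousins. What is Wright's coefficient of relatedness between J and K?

0.046875

With two independent routes of shared ancestry, r is the sum of the two contributions.
J and K are related in two ways: half second cousins through their fathers (r = 1/64) and second cousins through their mothers (r = 1/32).
r = 1/64 + 1/32 = 0.046875.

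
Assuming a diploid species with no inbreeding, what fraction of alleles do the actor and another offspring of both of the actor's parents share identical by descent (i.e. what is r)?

Each parent–offspring link contributes a factor of 1/2, and independent paths through distinct common ancestors add.
Full sibs share both parents — two paths of length 2: r = 2·(1/2)^2 = 1/2.

0.5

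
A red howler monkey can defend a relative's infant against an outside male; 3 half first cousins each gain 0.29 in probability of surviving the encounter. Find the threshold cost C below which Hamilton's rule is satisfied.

0.054375

r to a half first cousin = 1/16 (half first cousins share one grandparent — one path of length 4: r = (1/2)^4 = 1/16).
Hamilton's rule: n·r·B > C, so the trait is favored while C < n·r·B = 3·0.0625·0.29 = 0.054375.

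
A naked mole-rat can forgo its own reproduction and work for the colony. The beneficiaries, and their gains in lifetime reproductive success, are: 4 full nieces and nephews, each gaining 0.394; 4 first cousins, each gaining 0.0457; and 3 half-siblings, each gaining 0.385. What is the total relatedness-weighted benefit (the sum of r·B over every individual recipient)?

0.7056

r to a full niece or nephew = 0.25 (full aunt/uncle↔niece/nephew: two paths of length 3 through the shared grandparent pair: r = 2·(1/2)^3 = 1/4).
r to a first cousin = 0.125 (first cousins share one grandparent pair — two paths of length 4: r = 2·(1/2)^4 = 1/8).
r to a half-sibling = 0.25 (half-sibs share one parent — one path of length 2: r = (1/2)^2 = 1/4).
Summing one r·B term per recipient: 4·0.25·0.394 + 4·0.125·0.0457 + 3·0.25·0.385 = 0.7056.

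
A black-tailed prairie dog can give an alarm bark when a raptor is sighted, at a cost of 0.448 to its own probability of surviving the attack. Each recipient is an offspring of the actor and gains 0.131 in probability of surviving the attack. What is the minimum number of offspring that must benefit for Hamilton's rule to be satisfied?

r to an offspring = 0.5 (one parent–offspring link: r = (1/2)^1 = 1/2).
Hamilton's rule: n·r·B > C  ⇒  n > C/(r·B) = 0.448/(0.5·0.131) = 6.84.
The smallest integer exceeding 6.84 is 7.

7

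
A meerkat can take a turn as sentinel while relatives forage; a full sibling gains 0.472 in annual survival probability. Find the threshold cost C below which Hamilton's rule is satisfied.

0.236

r to a full sibling = 0.5 (full sibs share both parents — two paths of length 2: r = 2·(1/2)^2 = 1/2).
Hamilton's rule: n·r·B > C, so the trait is favored while C < n·r·B = 1·0.5·0.472 = 0.236.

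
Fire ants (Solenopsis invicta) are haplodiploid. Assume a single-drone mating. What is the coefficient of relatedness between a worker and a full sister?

0.75

Haplodiploid full sisters inherit their father's entire haploid genome identically (contributing 1/2) and on average half of their mother's contribution (1/2 · 1/2 = 1/4); r = 1/2 + 1/4 = 3/4.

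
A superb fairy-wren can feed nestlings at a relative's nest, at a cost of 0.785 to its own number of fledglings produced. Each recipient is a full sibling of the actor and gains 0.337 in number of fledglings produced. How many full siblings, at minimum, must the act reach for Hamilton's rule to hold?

5

r to a full sibling = 1/2 (full sibs share both parents — two paths of length 2: r = 2·(1/2)^2 = 1/2).
Hamilton's rule: n·r·B > C  ⇒  n > C/(r·B) = 0.785/(0.5·0.337) = 4.659.
The smallest integer exceeding 4.659 is 5.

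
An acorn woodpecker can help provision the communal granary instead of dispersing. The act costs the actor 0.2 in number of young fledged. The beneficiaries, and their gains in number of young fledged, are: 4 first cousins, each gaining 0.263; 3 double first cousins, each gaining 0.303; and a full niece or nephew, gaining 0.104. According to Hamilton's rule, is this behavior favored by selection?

Yes

Hamilton's rule: the trait is favored when the sum of r·B over every recipient exceeds the actor's cost C.
r to a first cousin = 1/8 (first cousins share one grandparent pair — two paths of length 4: r = 2·(1/2)^4 = 1/8).
r to a double first cousin = 1/4 (double first cousins share both grandparent pairs — four paths of length 4: r = 4·(1/2)^4 = 1/4).
r to a full niece or nephew = 1/4 (full aunt/uncle↔niece/nephew: two paths of length 3 through the shared grandparent pair: r = 2·(1/2)^3 = 1/4).
Summing one r·B term per recipient: 4·0.125·0.263 + 3·0.25·0.303 + 1·0.25·0.104 = 0.38475.
0.38475 > 0.2: the indirect benefit exceeds the cost.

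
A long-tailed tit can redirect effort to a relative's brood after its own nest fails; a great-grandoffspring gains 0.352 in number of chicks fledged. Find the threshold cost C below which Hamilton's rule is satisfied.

0.044

r to a great-grandoffspring = 1/8 (three parent–offspring links: r = (1/2)^3 = 1/8).
Hamilton's rule: n·r·B > C, so the trait is favored while C < n·r·B = 1·0.125·0.352 = 0.044.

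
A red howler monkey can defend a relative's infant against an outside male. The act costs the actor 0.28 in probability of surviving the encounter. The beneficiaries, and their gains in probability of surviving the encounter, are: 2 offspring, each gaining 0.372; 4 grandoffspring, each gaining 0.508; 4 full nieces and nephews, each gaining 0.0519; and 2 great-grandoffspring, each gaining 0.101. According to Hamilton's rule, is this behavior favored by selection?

Hamilton's rule: the trait is favored when the sum of r·B over every recipient exceeds the actor's cost C.
r to an offspring = 1/2 (one parent–offspring link: r = (1/2)^1 = 1/2).
r to a grandoffspring = 1/4 (two parent–offspring links: r = (1/2)^2 = 1/4).
r to a full niece or nephew = 1/4 (full aunt/uncle↔niece/nephew: two paths of length 3 through the shared grandparent pair: r = 2·(1/2)^3 = 1/4).
r to a great-grandoffspring = 0.125 (three parent–offspring links: r = (1/2)^3 = 1/8).
Summing one r·B term per recipient: 2·0.5·0.372 + 4·0.25·0.508 + 4·0.25·0.0519 + 2·0.125·0.101 = 0.95715.
0.95715 > 0.28: the indirect benefit exceeds the cost.

Yes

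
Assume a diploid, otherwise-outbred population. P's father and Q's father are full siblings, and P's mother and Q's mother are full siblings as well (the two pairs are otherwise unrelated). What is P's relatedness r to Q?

Independent pedigree routes through distinct common ancestors add.
P and Q are related in two ways: first cousins through their fathers (r = 1/8) and first cousins through their mothers (r = 1/8) — i.e. double first cousins.
r = 1/8 + 1/8 = 0.25.

0.25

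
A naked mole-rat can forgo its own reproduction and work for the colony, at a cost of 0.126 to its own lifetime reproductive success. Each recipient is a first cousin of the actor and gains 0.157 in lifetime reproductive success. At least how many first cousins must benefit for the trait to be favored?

r to a first cousin = 1/8 (first cousins share one grandparent pair — two paths of length 4: r = 2·(1/2)^4 = 1/8).
Hamilton's rule: n·r·B > C  ⇒  n > C/(r·B) = 0.126/(0.125·0.157) = 6.42.
The smallest integer exceeding 6.42 is 7.

7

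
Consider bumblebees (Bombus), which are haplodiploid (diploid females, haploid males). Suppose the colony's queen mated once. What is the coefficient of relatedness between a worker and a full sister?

Haplodiploid full sisters inherit their father's entire haploid genome identically (contributing 1/2) and on average half of their mother's contribution (1/2 · 1/2 = 1/4); r = 1/2 + 1/4 = 3/4.

0.75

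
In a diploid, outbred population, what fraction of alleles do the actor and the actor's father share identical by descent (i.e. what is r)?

0.5

Each parent–offspring link contributes a factor of 1/2, and independent paths through distinct common ancestors add.
One parent–offspring link: r = (1/2)^1 = 1/2.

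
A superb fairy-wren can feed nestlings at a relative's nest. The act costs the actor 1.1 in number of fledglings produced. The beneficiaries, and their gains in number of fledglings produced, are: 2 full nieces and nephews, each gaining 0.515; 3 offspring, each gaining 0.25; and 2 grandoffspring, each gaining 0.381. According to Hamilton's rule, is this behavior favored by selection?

No

Hamilton's rule: the trait is favored when the sum of r·B over every recipient exceeds the actor's cost C.
r to a full niece or nephew = 1/4 (full aunt/uncle↔niece/nephew: two paths of length 3 through the shared grandparent pair: r = 2·(1/2)^3 = 1/4).
r to an offspring = 0.5 (one parent–offspring link: r = (1/2)^1 = 1/2).
r to a grandoffspring = 1/4 (two parent–offspring links: r = (1/2)^2 = 1/4).
Summing one r·B term per recipient: 2·0.25·0.515 + 3·0.5·0.25 + 2·0.25·0.381 = 0.823.
0.823 < 1.1: the indirect benefit is less than the cost.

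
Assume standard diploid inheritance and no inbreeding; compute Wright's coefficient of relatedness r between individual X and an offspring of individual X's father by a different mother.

0.25

Each parent–offspring link contributes a factor of 1/2, and independent paths through distinct common ancestors add.
Half-sibs share one parent — one path of length 2: r = (1/2)^2 = 1/4.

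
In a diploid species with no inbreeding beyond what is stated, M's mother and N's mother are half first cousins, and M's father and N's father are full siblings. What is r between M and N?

0.140625

Independent pedigree routes through distinct common ancestors add.
M and N are related in two ways: half second cousins through their mothers (r = 1/64) and first cousins through their fathers (r = 1/8).
r = 1/64 + 1/8 = 0.140625.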